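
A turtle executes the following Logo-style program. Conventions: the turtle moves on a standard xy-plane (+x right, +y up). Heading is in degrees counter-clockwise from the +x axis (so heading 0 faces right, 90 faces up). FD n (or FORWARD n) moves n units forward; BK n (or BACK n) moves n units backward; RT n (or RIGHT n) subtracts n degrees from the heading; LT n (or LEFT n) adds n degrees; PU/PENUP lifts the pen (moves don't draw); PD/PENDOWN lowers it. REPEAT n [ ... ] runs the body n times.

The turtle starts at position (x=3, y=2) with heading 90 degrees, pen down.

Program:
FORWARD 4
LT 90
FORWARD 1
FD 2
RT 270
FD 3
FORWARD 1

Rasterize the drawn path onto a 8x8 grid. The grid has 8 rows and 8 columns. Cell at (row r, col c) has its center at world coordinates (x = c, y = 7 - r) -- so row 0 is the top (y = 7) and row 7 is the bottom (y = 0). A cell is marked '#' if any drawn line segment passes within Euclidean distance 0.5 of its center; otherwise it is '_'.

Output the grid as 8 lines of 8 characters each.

Answer: ________
####____
#__#____
#__#____
#__#____
#__#____
________
________

Derivation:
Segment 0: (3,2) -> (3,6)
Segment 1: (3,6) -> (2,6)
Segment 2: (2,6) -> (0,6)
Segment 3: (0,6) -> (0,3)
Segment 4: (0,3) -> (0,2)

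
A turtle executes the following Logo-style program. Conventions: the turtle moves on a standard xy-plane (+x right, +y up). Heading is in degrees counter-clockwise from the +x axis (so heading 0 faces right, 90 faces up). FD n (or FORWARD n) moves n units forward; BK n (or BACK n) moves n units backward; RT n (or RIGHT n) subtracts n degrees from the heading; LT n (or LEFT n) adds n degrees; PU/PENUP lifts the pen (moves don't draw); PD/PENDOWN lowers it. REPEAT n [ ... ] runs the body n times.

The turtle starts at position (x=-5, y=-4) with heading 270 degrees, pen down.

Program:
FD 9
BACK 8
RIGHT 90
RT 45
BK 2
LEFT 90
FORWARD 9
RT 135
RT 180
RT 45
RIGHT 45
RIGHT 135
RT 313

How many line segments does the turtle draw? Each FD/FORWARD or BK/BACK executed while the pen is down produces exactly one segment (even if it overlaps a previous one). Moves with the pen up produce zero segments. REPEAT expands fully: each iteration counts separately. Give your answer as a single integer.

Answer: 4

Derivation:
Executing turtle program step by step:
Start: pos=(-5,-4), heading=270, pen down
FD 9: (-5,-4) -> (-5,-13) [heading=270, draw]
BK 8: (-5,-13) -> (-5,-5) [heading=270, draw]
RT 90: heading 270 -> 180
RT 45: heading 180 -> 135
BK 2: (-5,-5) -> (-3.586,-6.414) [heading=135, draw]
LT 90: heading 135 -> 225
FD 9: (-3.586,-6.414) -> (-9.95,-12.778) [heading=225, draw]
RT 135: heading 225 -> 90
RT 180: heading 90 -> 270
RT 45: heading 270 -> 225
RT 45: heading 225 -> 180
RT 135: heading 180 -> 45
RT 313: heading 45 -> 92
Final: pos=(-9.95,-12.778), heading=92, 4 segment(s) drawn
Segments drawn: 4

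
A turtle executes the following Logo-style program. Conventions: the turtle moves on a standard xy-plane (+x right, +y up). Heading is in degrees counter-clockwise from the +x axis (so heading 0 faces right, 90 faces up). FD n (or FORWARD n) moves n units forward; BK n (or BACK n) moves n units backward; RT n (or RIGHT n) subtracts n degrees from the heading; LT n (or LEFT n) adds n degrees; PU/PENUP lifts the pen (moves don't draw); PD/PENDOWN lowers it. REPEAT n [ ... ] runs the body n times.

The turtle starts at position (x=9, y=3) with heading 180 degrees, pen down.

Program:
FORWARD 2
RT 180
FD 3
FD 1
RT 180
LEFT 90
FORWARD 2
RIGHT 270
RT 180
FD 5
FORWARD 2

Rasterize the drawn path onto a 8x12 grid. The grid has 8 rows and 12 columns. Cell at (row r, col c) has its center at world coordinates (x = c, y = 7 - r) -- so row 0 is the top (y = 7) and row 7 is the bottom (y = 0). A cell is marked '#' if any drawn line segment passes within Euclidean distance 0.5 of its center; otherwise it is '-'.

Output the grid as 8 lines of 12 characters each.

Answer: ------------
------------
------------
------------
-------#####
-----------#
----########
------------

Derivation:
Segment 0: (9,3) -> (7,3)
Segment 1: (7,3) -> (10,3)
Segment 2: (10,3) -> (11,3)
Segment 3: (11,3) -> (11,1)
Segment 4: (11,1) -> (6,1)
Segment 5: (6,1) -> (4,1)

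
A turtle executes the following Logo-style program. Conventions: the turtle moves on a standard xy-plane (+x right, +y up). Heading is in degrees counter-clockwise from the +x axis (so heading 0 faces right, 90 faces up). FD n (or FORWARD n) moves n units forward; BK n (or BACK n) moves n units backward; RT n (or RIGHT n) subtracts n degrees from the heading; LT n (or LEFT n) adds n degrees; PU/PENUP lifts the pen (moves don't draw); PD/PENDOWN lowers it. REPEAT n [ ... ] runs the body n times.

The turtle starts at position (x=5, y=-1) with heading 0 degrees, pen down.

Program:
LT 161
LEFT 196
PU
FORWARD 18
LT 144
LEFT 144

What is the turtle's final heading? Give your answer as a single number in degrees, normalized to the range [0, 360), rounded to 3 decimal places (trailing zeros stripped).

Executing turtle program step by step:
Start: pos=(5,-1), heading=0, pen down
LT 161: heading 0 -> 161
LT 196: heading 161 -> 357
PU: pen up
FD 18: (5,-1) -> (22.975,-1.942) [heading=357, move]
LT 144: heading 357 -> 141
LT 144: heading 141 -> 285
Final: pos=(22.975,-1.942), heading=285, 0 segment(s) drawn

Answer: 285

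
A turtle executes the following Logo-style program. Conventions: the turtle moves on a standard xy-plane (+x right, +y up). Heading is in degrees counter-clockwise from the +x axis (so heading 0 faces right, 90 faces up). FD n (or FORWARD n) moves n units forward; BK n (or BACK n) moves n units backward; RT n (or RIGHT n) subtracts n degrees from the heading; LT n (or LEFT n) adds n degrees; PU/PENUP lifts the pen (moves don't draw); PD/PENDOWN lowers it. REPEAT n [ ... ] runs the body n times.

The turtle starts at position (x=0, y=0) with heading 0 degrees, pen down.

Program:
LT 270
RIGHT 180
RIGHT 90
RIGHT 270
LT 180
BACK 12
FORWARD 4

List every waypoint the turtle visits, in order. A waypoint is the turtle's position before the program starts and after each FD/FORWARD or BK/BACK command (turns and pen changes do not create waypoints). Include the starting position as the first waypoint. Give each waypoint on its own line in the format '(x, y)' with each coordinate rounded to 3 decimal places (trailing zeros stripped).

Executing turtle program step by step:
Start: pos=(0,0), heading=0, pen down
LT 270: heading 0 -> 270
RT 180: heading 270 -> 90
RT 90: heading 90 -> 0
RT 270: heading 0 -> 90
LT 180: heading 90 -> 270
BK 12: (0,0) -> (0,12) [heading=270, draw]
FD 4: (0,12) -> (0,8) [heading=270, draw]
Final: pos=(0,8), heading=270, 2 segment(s) drawn
Waypoints (3 total):
(0, 0)
(0, 12)
(0, 8)

Answer: (0, 0)
(0, 12)
(0, 8)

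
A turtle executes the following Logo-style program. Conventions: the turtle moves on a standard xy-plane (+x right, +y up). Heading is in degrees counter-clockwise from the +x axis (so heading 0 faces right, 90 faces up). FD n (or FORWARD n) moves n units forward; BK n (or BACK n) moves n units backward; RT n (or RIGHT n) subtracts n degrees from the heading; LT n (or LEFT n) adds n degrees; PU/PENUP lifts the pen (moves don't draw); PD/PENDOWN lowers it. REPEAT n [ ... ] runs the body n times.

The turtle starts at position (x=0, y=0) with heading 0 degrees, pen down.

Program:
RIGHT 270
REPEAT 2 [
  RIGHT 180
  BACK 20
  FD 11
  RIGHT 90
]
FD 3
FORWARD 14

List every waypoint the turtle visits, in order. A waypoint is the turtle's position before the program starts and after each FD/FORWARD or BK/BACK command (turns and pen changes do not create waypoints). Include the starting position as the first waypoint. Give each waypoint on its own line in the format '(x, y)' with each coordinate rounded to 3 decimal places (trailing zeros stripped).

Executing turtle program step by step:
Start: pos=(0,0), heading=0, pen down
RT 270: heading 0 -> 90
REPEAT 2 [
  -- iteration 1/2 --
  RT 180: heading 90 -> 270
  BK 20: (0,0) -> (0,20) [heading=270, draw]
  FD 11: (0,20) -> (0,9) [heading=270, draw]
  RT 90: heading 270 -> 180
  -- iteration 2/2 --
  RT 180: heading 180 -> 0
  BK 20: (0,9) -> (-20,9) [heading=0, draw]
  FD 11: (-20,9) -> (-9,9) [heading=0, draw]
  RT 90: heading 0 -> 270
]
FD 3: (-9,9) -> (-9,6) [heading=270, draw]
FD 14: (-9,6) -> (-9,-8) [heading=270, draw]
Final: pos=(-9,-8), heading=270, 6 segment(s) drawn
Waypoints (7 total):
(0, 0)
(0, 20)
(0, 9)
(-20, 9)
(-9, 9)
(-9, 6)
(-9, -8)

Answer: (0, 0)
(0, 20)
(0, 9)
(-20, 9)
(-9, 9)
(-9, 6)
(-9, -8)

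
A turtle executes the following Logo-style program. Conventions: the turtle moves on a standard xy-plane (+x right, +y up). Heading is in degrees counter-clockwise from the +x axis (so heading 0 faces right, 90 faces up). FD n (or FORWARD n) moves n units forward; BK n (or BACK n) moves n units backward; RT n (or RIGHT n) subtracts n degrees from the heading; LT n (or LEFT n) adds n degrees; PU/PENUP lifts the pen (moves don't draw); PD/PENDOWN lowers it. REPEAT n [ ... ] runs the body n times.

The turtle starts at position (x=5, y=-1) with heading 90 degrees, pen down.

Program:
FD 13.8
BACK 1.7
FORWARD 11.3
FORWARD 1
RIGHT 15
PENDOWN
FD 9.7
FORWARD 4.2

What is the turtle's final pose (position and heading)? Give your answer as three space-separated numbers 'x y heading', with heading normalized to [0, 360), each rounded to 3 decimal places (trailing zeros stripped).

Answer: 8.598 36.826 75

Derivation:
Executing turtle program step by step:
Start: pos=(5,-1), heading=90, pen down
FD 13.8: (5,-1) -> (5,12.8) [heading=90, draw]
BK 1.7: (5,12.8) -> (5,11.1) [heading=90, draw]
FD 11.3: (5,11.1) -> (5,22.4) [heading=90, draw]
FD 1: (5,22.4) -> (5,23.4) [heading=90, draw]
RT 15: heading 90 -> 75
PD: pen down
FD 9.7: (5,23.4) -> (7.511,32.769) [heading=75, draw]
FD 4.2: (7.511,32.769) -> (8.598,36.826) [heading=75, draw]
Final: pos=(8.598,36.826), heading=75, 6 segment(s) drawn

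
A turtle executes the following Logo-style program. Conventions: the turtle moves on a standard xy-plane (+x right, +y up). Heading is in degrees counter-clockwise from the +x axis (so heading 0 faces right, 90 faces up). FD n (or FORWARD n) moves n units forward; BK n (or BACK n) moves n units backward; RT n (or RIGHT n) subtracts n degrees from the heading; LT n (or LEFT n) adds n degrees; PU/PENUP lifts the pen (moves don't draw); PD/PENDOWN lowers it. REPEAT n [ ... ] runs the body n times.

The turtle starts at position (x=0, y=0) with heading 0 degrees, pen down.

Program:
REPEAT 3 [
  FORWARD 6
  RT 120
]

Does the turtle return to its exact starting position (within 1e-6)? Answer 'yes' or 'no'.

Executing turtle program step by step:
Start: pos=(0,0), heading=0, pen down
REPEAT 3 [
  -- iteration 1/3 --
  FD 6: (0,0) -> (6,0) [heading=0, draw]
  RT 120: heading 0 -> 240
  -- iteration 2/3 --
  FD 6: (6,0) -> (3,-5.196) [heading=240, draw]
  RT 120: heading 240 -> 120
  -- iteration 3/3 --
  FD 6: (3,-5.196) -> (0,0) [heading=120, draw]
  RT 120: heading 120 -> 0
]
Final: pos=(0,0), heading=0, 3 segment(s) drawn

Start position: (0, 0)
Final position: (0, 0)
Distance = 0; < 1e-6 -> CLOSED

Answer: yes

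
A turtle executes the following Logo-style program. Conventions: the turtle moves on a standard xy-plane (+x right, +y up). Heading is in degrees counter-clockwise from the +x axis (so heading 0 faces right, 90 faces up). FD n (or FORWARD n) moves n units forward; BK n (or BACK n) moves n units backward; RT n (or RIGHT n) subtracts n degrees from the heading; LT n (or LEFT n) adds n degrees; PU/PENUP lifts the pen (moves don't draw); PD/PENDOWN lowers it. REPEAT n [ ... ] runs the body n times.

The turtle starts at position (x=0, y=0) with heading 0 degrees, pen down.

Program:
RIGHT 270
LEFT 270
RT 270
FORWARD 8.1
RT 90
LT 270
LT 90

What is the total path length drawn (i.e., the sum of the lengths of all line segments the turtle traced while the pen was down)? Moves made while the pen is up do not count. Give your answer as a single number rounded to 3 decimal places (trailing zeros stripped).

Answer: 8.1

Derivation:
Executing turtle program step by step:
Start: pos=(0,0), heading=0, pen down
RT 270: heading 0 -> 90
LT 270: heading 90 -> 0
RT 270: heading 0 -> 90
FD 8.1: (0,0) -> (0,8.1) [heading=90, draw]
RT 90: heading 90 -> 0
LT 270: heading 0 -> 270
LT 90: heading 270 -> 0
Final: pos=(0,8.1), heading=0, 1 segment(s) drawn

Segment lengths:
  seg 1: (0,0) -> (0,8.1), length = 8.1
Total = 8.1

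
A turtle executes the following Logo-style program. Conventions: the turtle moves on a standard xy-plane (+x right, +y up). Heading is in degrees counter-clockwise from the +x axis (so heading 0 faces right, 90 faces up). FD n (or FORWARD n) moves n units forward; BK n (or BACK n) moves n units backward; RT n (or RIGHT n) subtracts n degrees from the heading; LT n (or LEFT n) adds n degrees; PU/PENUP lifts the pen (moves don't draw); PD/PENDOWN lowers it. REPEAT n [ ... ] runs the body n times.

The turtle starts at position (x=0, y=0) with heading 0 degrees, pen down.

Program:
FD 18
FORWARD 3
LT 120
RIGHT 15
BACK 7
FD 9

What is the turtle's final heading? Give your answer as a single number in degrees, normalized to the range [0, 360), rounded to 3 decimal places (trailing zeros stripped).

Executing turtle program step by step:
Start: pos=(0,0), heading=0, pen down
FD 18: (0,0) -> (18,0) [heading=0, draw]
FD 3: (18,0) -> (21,0) [heading=0, draw]
LT 120: heading 0 -> 120
RT 15: heading 120 -> 105
BK 7: (21,0) -> (22.812,-6.761) [heading=105, draw]
FD 9: (22.812,-6.761) -> (20.482,1.932) [heading=105, draw]
Final: pos=(20.482,1.932), heading=105, 4 segment(s) drawn

Answer: 105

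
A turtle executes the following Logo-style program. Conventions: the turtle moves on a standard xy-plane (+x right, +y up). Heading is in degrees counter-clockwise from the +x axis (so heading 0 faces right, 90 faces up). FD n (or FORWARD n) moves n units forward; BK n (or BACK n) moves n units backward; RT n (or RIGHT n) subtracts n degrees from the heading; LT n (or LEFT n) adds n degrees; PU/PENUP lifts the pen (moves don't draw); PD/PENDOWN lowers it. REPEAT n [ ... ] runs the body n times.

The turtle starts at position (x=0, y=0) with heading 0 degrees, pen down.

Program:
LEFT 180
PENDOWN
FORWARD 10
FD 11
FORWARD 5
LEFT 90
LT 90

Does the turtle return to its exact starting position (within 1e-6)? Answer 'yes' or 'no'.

Answer: no

Derivation:
Executing turtle program step by step:
Start: pos=(0,0), heading=0, pen down
LT 180: heading 0 -> 180
PD: pen down
FD 10: (0,0) -> (-10,0) [heading=180, draw]
FD 11: (-10,0) -> (-21,0) [heading=180, draw]
FD 5: (-21,0) -> (-26,0) [heading=180, draw]
LT 90: heading 180 -> 270
LT 90: heading 270 -> 0
Final: pos=(-26,0), heading=0, 3 segment(s) drawn

Start position: (0, 0)
Final position: (-26, 0)
Distance = 26; >= 1e-6 -> NOT closed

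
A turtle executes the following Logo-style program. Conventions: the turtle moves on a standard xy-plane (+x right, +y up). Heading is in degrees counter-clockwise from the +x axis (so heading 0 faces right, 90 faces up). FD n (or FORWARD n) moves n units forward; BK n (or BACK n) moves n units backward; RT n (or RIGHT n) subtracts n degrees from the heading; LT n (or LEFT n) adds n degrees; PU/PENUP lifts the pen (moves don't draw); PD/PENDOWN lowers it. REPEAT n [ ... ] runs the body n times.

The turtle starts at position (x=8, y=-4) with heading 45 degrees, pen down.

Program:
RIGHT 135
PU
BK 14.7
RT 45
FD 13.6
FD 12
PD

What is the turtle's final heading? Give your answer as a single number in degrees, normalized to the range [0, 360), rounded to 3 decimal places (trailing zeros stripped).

Answer: 225

Derivation:
Executing turtle program step by step:
Start: pos=(8,-4), heading=45, pen down
RT 135: heading 45 -> 270
PU: pen up
BK 14.7: (8,-4) -> (8,10.7) [heading=270, move]
RT 45: heading 270 -> 225
FD 13.6: (8,10.7) -> (-1.617,1.083) [heading=225, move]
FD 12: (-1.617,1.083) -> (-10.102,-7.402) [heading=225, move]
PD: pen down
Final: pos=(-10.102,-7.402), heading=225, 0 segment(s) drawn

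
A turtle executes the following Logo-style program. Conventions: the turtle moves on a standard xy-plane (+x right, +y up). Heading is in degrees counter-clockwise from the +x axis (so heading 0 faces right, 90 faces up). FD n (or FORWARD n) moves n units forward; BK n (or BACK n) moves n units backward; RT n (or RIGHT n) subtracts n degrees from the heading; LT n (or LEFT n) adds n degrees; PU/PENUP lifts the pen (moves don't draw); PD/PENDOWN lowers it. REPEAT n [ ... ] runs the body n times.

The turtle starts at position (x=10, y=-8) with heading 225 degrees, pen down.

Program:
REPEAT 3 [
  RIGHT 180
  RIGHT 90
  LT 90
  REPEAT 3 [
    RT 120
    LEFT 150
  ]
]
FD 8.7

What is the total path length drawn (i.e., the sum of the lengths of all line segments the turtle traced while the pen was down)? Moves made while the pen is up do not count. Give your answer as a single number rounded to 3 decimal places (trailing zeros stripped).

Answer: 8.7

Derivation:
Executing turtle program step by step:
Start: pos=(10,-8), heading=225, pen down
REPEAT 3 [
  -- iteration 1/3 --
  RT 180: heading 225 -> 45
  RT 90: heading 45 -> 315
  LT 90: heading 315 -> 45
  REPEAT 3 [
    -- iteration 1/3 --
    RT 120: heading 45 -> 285
    LT 150: heading 285 -> 75
    -- iteration 2/3 --
    RT 120: heading 75 -> 315
    LT 150: heading 315 -> 105
    -- iteration 3/3 --
    RT 120: heading 105 -> 345
    LT 150: heading 345 -> 135
  ]
  -- iteration 2/3 --
  RT 180: heading 135 -> 315
  RT 90: heading 315 -> 225
  LT 90: heading 225 -> 315
  REPEAT 3 [
    -- iteration 1/3 --
    RT 120: heading 315 -> 195
    LT 150: heading 195 -> 345
    -- iteration 2/3 --
    RT 120: heading 345 -> 225
    LT 150: heading 225 -> 15
    -- iteration 3/3 --
    RT 120: heading 15 -> 255
    LT 150: heading 255 -> 45
  ]
  -- iteration 3/3 --
  RT 180: heading 45 -> 225
  RT 90: heading 225 -> 135
  LT 90: heading 135 -> 225
  REPEAT 3 [
    -- iteration 1/3 --
    RT 120: heading 225 -> 105
    LT 150: heading 105 -> 255
    -- iteration 2/3 --
    RT 120: heading 255 -> 135
    LT 150: heading 135 -> 285
    -- iteration 3/3 --
    RT 120: heading 285 -> 165
    LT 150: heading 165 -> 315
  ]
]
FD 8.7: (10,-8) -> (16.152,-14.152) [heading=315, draw]
Final: pos=(16.152,-14.152), heading=315, 1 segment(s) drawn

Segment lengths:
  seg 1: (10,-8) -> (16.152,-14.152), length = 8.7
Total = 8.7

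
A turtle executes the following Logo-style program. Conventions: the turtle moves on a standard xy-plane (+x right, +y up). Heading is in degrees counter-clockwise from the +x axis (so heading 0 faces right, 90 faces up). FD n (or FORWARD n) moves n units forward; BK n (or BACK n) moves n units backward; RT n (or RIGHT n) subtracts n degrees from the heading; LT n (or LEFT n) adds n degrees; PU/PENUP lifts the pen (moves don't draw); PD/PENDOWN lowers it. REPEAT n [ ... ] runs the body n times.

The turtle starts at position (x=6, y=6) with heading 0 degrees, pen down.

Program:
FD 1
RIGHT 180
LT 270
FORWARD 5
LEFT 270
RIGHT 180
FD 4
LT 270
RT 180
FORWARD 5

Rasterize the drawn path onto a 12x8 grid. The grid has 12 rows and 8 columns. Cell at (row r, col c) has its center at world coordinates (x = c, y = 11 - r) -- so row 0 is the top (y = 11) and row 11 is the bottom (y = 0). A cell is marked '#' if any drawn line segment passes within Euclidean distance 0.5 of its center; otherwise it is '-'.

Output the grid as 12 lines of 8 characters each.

Segment 0: (6,6) -> (7,6)
Segment 1: (7,6) -> (7,11)
Segment 2: (7,11) -> (3,11)
Segment 3: (3,11) -> (3,6)

Answer: ---#####
---#---#
---#---#
---#---#
---#---#
---#--##
--------
--------
--------
--------
--------
--------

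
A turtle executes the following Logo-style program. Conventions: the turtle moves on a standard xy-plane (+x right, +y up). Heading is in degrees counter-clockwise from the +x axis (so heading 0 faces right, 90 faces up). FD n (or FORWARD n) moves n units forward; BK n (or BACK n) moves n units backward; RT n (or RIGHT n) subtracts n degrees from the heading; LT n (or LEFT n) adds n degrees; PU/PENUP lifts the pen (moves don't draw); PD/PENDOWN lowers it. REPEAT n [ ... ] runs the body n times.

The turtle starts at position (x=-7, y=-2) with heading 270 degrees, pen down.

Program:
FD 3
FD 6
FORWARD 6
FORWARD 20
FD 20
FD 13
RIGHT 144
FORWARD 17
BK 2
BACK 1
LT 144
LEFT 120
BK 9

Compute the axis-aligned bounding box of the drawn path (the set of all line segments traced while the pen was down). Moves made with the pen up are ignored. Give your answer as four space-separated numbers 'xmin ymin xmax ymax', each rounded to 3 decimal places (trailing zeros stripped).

Executing turtle program step by step:
Start: pos=(-7,-2), heading=270, pen down
FD 3: (-7,-2) -> (-7,-5) [heading=270, draw]
FD 6: (-7,-5) -> (-7,-11) [heading=270, draw]
FD 6: (-7,-11) -> (-7,-17) [heading=270, draw]
FD 20: (-7,-17) -> (-7,-37) [heading=270, draw]
FD 20: (-7,-37) -> (-7,-57) [heading=270, draw]
FD 13: (-7,-57) -> (-7,-70) [heading=270, draw]
RT 144: heading 270 -> 126
FD 17: (-7,-70) -> (-16.992,-56.247) [heading=126, draw]
BK 2: (-16.992,-56.247) -> (-15.817,-57.865) [heading=126, draw]
BK 1: (-15.817,-57.865) -> (-15.229,-58.674) [heading=126, draw]
LT 144: heading 126 -> 270
LT 120: heading 270 -> 30
BK 9: (-15.229,-58.674) -> (-23.023,-63.174) [heading=30, draw]
Final: pos=(-23.023,-63.174), heading=30, 10 segment(s) drawn

Segment endpoints: x in {-23.023, -16.992, -15.817, -15.229, -7, -7, -7, -7, -7, -7, -7}, y in {-70, -63.174, -58.674, -57.865, -57, -56.247, -37, -17, -11, -5, -2}
xmin=-23.023, ymin=-70, xmax=-7, ymax=-2

Answer: -23.023 -70 -7 -2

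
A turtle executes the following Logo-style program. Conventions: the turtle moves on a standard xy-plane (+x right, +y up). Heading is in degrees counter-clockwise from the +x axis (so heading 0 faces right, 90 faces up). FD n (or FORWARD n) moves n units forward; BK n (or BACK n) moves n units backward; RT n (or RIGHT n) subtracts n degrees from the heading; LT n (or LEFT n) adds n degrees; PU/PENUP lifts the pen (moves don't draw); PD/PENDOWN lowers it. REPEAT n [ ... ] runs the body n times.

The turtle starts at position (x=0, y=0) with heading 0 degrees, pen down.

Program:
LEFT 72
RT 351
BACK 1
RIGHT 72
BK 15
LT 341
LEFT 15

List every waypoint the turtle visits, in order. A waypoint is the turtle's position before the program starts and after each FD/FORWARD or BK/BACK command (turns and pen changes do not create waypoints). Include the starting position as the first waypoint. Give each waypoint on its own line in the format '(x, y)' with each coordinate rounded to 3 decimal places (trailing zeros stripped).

Answer: (0, 0)
(-0.156, -0.988)
(-14.972, -3.334)

Derivation:
Executing turtle program step by step:
Start: pos=(0,0), heading=0, pen down
LT 72: heading 0 -> 72
RT 351: heading 72 -> 81
BK 1: (0,0) -> (-0.156,-0.988) [heading=81, draw]
RT 72: heading 81 -> 9
BK 15: (-0.156,-0.988) -> (-14.972,-3.334) [heading=9, draw]
LT 341: heading 9 -> 350
LT 15: heading 350 -> 5
Final: pos=(-14.972,-3.334), heading=5, 2 segment(s) drawn
Waypoints (3 total):
(0, 0)
(-0.156, -0.988)
(-14.972, -3.334)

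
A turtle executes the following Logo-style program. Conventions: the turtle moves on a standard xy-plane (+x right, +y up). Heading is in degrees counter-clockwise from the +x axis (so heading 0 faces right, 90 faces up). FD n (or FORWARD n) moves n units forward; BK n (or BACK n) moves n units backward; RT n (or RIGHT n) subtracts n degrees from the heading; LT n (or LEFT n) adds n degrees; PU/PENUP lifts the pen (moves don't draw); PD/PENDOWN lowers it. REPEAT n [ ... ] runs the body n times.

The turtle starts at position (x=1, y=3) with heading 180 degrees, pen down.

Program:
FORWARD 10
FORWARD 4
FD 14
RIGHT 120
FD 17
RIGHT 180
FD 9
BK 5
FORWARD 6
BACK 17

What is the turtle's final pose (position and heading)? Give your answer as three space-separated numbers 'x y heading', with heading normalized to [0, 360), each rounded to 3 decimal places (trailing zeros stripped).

Answer: -15 23.785 240

Derivation:
Executing turtle program step by step:
Start: pos=(1,3), heading=180, pen down
FD 10: (1,3) -> (-9,3) [heading=180, draw]
FD 4: (-9,3) -> (-13,3) [heading=180, draw]
FD 14: (-13,3) -> (-27,3) [heading=180, draw]
RT 120: heading 180 -> 60
FD 17: (-27,3) -> (-18.5,17.722) [heading=60, draw]
RT 180: heading 60 -> 240
FD 9: (-18.5,17.722) -> (-23,9.928) [heading=240, draw]
BK 5: (-23,9.928) -> (-20.5,14.258) [heading=240, draw]
FD 6: (-20.5,14.258) -> (-23.5,9.062) [heading=240, draw]
BK 17: (-23.5,9.062) -> (-15,23.785) [heading=240, draw]
Final: pos=(-15,23.785), heading=240, 8 segment(s) drawn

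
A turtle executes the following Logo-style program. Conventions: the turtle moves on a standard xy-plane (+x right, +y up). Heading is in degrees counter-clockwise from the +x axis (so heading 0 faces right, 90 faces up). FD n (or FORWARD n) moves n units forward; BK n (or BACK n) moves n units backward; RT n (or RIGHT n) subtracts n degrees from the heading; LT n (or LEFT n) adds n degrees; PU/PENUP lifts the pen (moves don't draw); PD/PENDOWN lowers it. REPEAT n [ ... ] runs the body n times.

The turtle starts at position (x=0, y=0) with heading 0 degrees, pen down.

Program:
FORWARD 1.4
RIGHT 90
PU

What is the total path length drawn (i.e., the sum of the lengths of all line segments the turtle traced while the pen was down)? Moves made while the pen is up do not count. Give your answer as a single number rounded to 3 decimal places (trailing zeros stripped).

Answer: 1.4

Derivation:
Executing turtle program step by step:
Start: pos=(0,0), heading=0, pen down
FD 1.4: (0,0) -> (1.4,0) [heading=0, draw]
RT 90: heading 0 -> 270
PU: pen up
Final: pos=(1.4,0), heading=270, 1 segment(s) drawn

Segment lengths:
  seg 1: (0,0) -> (1.4,0), length = 1.4
Total = 1.4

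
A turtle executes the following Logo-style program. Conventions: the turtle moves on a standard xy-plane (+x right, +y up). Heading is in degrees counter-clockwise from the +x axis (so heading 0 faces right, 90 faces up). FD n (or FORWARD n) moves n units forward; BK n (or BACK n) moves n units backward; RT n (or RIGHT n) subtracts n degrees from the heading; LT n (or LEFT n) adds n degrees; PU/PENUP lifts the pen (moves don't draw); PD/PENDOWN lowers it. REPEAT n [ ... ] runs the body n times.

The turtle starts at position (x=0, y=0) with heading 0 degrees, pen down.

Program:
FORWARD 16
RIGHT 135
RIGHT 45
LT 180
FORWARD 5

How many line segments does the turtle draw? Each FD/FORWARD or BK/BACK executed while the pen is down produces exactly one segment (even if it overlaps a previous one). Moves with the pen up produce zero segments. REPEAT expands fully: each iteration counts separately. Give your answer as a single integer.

Executing turtle program step by step:
Start: pos=(0,0), heading=0, pen down
FD 16: (0,0) -> (16,0) [heading=0, draw]
RT 135: heading 0 -> 225
RT 45: heading 225 -> 180
LT 180: heading 180 -> 0
FD 5: (16,0) -> (21,0) [heading=0, draw]
Final: pos=(21,0), heading=0, 2 segment(s) drawn
Segments drawn: 2

Answer: 2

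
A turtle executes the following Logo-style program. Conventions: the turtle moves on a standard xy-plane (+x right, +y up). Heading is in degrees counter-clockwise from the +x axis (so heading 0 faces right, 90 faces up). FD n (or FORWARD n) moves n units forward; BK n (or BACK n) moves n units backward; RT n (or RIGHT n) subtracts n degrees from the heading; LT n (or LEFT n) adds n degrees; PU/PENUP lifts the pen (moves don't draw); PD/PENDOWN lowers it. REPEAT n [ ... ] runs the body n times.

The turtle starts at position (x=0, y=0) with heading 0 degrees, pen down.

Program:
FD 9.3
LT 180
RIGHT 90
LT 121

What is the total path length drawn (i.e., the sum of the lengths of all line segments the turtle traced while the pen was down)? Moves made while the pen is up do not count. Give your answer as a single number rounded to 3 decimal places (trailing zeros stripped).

Executing turtle program step by step:
Start: pos=(0,0), heading=0, pen down
FD 9.3: (0,0) -> (9.3,0) [heading=0, draw]
LT 180: heading 0 -> 180
RT 90: heading 180 -> 90
LT 121: heading 90 -> 211
Final: pos=(9.3,0), heading=211, 1 segment(s) drawn

Segment lengths:
  seg 1: (0,0) -> (9.3,0), length = 9.3
Total = 9.3

Answer: 9.3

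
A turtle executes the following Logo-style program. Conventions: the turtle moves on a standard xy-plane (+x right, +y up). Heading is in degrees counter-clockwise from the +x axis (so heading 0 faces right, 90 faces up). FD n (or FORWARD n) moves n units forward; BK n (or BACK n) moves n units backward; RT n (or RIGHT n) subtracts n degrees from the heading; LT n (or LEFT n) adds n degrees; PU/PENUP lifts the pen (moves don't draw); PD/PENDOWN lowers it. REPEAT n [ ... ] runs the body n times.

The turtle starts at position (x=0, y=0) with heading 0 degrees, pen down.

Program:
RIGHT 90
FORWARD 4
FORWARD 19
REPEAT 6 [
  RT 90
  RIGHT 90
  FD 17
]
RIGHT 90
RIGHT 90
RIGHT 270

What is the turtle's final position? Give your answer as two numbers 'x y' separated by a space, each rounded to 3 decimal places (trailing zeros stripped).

Answer: 0 -23

Derivation:
Executing turtle program step by step:
Start: pos=(0,0), heading=0, pen down
RT 90: heading 0 -> 270
FD 4: (0,0) -> (0,-4) [heading=270, draw]
FD 19: (0,-4) -> (0,-23) [heading=270, draw]
REPEAT 6 [
  -- iteration 1/6 --
  RT 90: heading 270 -> 180
  RT 90: heading 180 -> 90
  FD 17: (0,-23) -> (0,-6) [heading=90, draw]
  -- iteration 2/6 --
  RT 90: heading 90 -> 0
  RT 90: heading 0 -> 270
  FD 17: (0,-6) -> (0,-23) [heading=270, draw]
  -- iteration 3/6 --
  RT 90: heading 270 -> 180
  RT 90: heading 180 -> 90
  FD 17: (0,-23) -> (0,-6) [heading=90, draw]
  -- iteration 4/6 --
  RT 90: heading 90 -> 0
  RT 90: heading 0 -> 270
  FD 17: (0,-6) -> (0,-23) [heading=270, draw]
  -- iteration 5/6 --
  RT 90: heading 270 -> 180
  RT 90: heading 180 -> 90
  FD 17: (0,-23) -> (0,-6) [heading=90, draw]
  -- iteration 6/6 --
  RT 90: heading 90 -> 0
  RT 90: heading 0 -> 270
  FD 17: (0,-6) -> (0,-23) [heading=270, draw]
]
RT 90: heading 270 -> 180
RT 90: heading 180 -> 90
RT 270: heading 90 -> 180
Final: pos=(0,-23), heading=180, 8 segment(s) drawn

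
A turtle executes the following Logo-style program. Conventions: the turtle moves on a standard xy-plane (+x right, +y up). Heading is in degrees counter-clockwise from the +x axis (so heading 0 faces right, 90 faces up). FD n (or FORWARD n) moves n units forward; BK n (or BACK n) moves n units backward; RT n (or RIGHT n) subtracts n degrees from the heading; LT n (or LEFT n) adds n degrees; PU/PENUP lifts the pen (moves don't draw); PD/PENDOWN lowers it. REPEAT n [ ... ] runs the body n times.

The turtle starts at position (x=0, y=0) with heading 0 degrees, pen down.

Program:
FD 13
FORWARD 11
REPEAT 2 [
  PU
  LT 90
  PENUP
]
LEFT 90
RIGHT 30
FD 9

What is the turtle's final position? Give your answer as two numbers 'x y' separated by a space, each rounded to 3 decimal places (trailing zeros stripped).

Executing turtle program step by step:
Start: pos=(0,0), heading=0, pen down
FD 13: (0,0) -> (13,0) [heading=0, draw]
FD 11: (13,0) -> (24,0) [heading=0, draw]
REPEAT 2 [
  -- iteration 1/2 --
  PU: pen up
  LT 90: heading 0 -> 90
  PU: pen up
  -- iteration 2/2 --
  PU: pen up
  LT 90: heading 90 -> 180
  PU: pen up
]
LT 90: heading 180 -> 270
RT 30: heading 270 -> 240
FD 9: (24,0) -> (19.5,-7.794) [heading=240, move]
Final: pos=(19.5,-7.794), heading=240, 2 segment(s) drawn

Answer: 19.5 -7.794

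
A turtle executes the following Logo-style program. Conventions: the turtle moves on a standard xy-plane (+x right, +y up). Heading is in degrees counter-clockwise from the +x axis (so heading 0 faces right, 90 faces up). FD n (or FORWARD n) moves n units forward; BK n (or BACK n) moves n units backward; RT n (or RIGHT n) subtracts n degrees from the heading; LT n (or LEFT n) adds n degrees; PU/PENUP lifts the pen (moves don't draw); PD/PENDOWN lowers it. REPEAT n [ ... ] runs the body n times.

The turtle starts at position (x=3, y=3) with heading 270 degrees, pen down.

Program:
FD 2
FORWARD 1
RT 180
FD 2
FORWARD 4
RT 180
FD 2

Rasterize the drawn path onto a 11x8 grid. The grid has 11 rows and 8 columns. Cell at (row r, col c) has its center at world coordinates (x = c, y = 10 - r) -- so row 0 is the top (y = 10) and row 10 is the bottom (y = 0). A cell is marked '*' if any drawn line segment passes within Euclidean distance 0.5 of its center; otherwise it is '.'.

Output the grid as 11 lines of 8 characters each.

Answer: ........
........
........
........
...*....
...*....
...*....
...*....
...*....
...*....
...*....

Derivation:
Segment 0: (3,3) -> (3,1)
Segment 1: (3,1) -> (3,0)
Segment 2: (3,0) -> (3,2)
Segment 3: (3,2) -> (3,6)
Segment 4: (3,6) -> (3,4)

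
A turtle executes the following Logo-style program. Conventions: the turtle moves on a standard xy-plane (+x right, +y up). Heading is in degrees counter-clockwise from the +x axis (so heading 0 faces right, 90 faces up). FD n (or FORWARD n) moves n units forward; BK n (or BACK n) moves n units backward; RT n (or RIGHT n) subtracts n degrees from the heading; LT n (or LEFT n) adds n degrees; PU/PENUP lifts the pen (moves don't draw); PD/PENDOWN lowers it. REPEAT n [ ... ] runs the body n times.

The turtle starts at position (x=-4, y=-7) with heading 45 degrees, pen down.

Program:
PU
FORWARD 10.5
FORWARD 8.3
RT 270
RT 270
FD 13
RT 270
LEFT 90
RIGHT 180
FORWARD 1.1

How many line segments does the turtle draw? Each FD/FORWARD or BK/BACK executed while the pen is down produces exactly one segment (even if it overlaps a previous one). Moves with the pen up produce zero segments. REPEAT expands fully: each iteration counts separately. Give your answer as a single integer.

Executing turtle program step by step:
Start: pos=(-4,-7), heading=45, pen down
PU: pen up
FD 10.5: (-4,-7) -> (3.425,0.425) [heading=45, move]
FD 8.3: (3.425,0.425) -> (9.294,6.294) [heading=45, move]
RT 270: heading 45 -> 135
RT 270: heading 135 -> 225
FD 13: (9.294,6.294) -> (0.101,-2.899) [heading=225, move]
RT 270: heading 225 -> 315
LT 90: heading 315 -> 45
RT 180: heading 45 -> 225
FD 1.1: (0.101,-2.899) -> (-0.677,-3.677) [heading=225, move]
Final: pos=(-0.677,-3.677), heading=225, 0 segment(s) drawn
Segments drawn: 0

Answer: 0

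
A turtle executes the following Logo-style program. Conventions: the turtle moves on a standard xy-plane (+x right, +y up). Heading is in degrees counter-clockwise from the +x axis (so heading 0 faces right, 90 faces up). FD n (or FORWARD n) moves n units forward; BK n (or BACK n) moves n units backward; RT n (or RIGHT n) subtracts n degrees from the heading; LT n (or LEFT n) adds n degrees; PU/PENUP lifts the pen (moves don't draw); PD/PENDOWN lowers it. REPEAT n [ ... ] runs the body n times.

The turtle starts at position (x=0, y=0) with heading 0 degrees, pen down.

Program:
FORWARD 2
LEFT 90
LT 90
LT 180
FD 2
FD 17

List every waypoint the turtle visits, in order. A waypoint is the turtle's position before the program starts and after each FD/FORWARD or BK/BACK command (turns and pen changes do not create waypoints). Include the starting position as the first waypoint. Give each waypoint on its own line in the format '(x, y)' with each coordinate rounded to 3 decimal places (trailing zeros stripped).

Answer: (0, 0)
(2, 0)
(4, 0)
(21, 0)

Derivation:
Executing turtle program step by step:
Start: pos=(0,0), heading=0, pen down
FD 2: (0,0) -> (2,0) [heading=0, draw]
LT 90: heading 0 -> 90
LT 90: heading 90 -> 180
LT 180: heading 180 -> 0
FD 2: (2,0) -> (4,0) [heading=0, draw]
FD 17: (4,0) -> (21,0) [heading=0, draw]
Final: pos=(21,0), heading=0, 3 segment(s) drawn
Waypoints (4 total):
(0, 0)
(2, 0)
(4, 0)
(21, 0)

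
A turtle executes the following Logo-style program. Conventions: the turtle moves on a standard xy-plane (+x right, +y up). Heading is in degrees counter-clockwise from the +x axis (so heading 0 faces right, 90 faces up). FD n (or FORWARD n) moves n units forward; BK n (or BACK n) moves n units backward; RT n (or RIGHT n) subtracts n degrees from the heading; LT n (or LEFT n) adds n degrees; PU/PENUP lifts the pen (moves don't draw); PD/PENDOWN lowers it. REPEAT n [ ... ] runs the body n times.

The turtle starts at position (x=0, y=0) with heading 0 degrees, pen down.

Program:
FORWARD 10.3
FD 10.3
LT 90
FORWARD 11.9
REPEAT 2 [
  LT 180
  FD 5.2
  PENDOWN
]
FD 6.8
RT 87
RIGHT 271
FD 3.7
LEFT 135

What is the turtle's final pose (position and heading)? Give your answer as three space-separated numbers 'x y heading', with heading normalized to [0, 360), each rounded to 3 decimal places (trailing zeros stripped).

Answer: 20.471 22.398 227

Derivation:
Executing turtle program step by step:
Start: pos=(0,0), heading=0, pen down
FD 10.3: (0,0) -> (10.3,0) [heading=0, draw]
FD 10.3: (10.3,0) -> (20.6,0) [heading=0, draw]
LT 90: heading 0 -> 90
FD 11.9: (20.6,0) -> (20.6,11.9) [heading=90, draw]
REPEAT 2 [
  -- iteration 1/2 --
  LT 180: heading 90 -> 270
  FD 5.2: (20.6,11.9) -> (20.6,6.7) [heading=270, draw]
  PD: pen down
  -- iteration 2/2 --
  LT 180: heading 270 -> 90
  FD 5.2: (20.6,6.7) -> (20.6,11.9) [heading=90, draw]
  PD: pen down
]
FD 6.8: (20.6,11.9) -> (20.6,18.7) [heading=90, draw]
RT 87: heading 90 -> 3
RT 271: heading 3 -> 92
FD 3.7: (20.6,18.7) -> (20.471,22.398) [heading=92, draw]
LT 135: heading 92 -> 227
Final: pos=(20.471,22.398), heading=227, 7 segment(s) drawn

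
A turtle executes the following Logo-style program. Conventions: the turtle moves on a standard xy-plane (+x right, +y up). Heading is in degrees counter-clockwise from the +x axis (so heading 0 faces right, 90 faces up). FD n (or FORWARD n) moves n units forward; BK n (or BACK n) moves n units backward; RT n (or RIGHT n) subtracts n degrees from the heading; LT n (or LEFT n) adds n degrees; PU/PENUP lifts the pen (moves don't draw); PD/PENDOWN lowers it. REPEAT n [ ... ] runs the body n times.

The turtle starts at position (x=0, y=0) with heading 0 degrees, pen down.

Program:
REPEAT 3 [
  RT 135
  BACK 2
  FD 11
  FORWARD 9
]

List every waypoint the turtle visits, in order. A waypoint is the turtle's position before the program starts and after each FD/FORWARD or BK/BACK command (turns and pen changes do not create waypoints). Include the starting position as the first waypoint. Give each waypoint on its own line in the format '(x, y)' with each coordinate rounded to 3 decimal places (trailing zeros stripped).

Executing turtle program step by step:
Start: pos=(0,0), heading=0, pen down
REPEAT 3 [
  -- iteration 1/3 --
  RT 135: heading 0 -> 225
  BK 2: (0,0) -> (1.414,1.414) [heading=225, draw]
  FD 11: (1.414,1.414) -> (-6.364,-6.364) [heading=225, draw]
  FD 9: (-6.364,-6.364) -> (-12.728,-12.728) [heading=225, draw]
  -- iteration 2/3 --
  RT 135: heading 225 -> 90
  BK 2: (-12.728,-12.728) -> (-12.728,-14.728) [heading=90, draw]
  FD 11: (-12.728,-14.728) -> (-12.728,-3.728) [heading=90, draw]
  FD 9: (-12.728,-3.728) -> (-12.728,5.272) [heading=90, draw]
  -- iteration 3/3 --
  RT 135: heading 90 -> 315
  BK 2: (-12.728,5.272) -> (-14.142,6.686) [heading=315, draw]
  FD 11: (-14.142,6.686) -> (-6.364,-1.092) [heading=315, draw]
  FD 9: (-6.364,-1.092) -> (0,-7.456) [heading=315, draw]
]
Final: pos=(0,-7.456), heading=315, 9 segment(s) drawn
Waypoints (10 total):
(0, 0)
(1.414, 1.414)
(-6.364, -6.364)
(-12.728, -12.728)
(-12.728, -14.728)
(-12.728, -3.728)
(-12.728, 5.272)
(-14.142, 6.686)
(-6.364, -1.092)
(0, -7.456)

Answer: (0, 0)
(1.414, 1.414)
(-6.364, -6.364)
(-12.728, -12.728)
(-12.728, -14.728)
(-12.728, -3.728)
(-12.728, 5.272)
(-14.142, 6.686)
(-6.364, -1.092)
(0, -7.456)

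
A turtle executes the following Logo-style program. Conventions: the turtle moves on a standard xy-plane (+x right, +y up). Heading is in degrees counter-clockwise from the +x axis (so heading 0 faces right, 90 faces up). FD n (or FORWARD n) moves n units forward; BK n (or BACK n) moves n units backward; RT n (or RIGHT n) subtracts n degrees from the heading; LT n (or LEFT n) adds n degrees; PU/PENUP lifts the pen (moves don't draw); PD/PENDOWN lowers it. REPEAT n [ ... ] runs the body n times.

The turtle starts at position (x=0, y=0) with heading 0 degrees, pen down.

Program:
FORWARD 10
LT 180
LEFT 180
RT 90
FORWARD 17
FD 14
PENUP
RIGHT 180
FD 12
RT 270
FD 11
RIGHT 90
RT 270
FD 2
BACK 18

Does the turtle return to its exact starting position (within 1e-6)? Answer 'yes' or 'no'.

Answer: no

Derivation:
Executing turtle program step by step:
Start: pos=(0,0), heading=0, pen down
FD 10: (0,0) -> (10,0) [heading=0, draw]
LT 180: heading 0 -> 180
LT 180: heading 180 -> 0
RT 90: heading 0 -> 270
FD 17: (10,0) -> (10,-17) [heading=270, draw]
FD 14: (10,-17) -> (10,-31) [heading=270, draw]
PU: pen up
RT 180: heading 270 -> 90
FD 12: (10,-31) -> (10,-19) [heading=90, move]
RT 270: heading 90 -> 180
FD 11: (10,-19) -> (-1,-19) [heading=180, move]
RT 90: heading 180 -> 90
RT 270: heading 90 -> 180
FD 2: (-1,-19) -> (-3,-19) [heading=180, move]
BK 18: (-3,-19) -> (15,-19) [heading=180, move]
Final: pos=(15,-19), heading=180, 3 segment(s) drawn

Start position: (0, 0)
Final position: (15, -19)
Distance = 24.207; >= 1e-6 -> NOT closed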